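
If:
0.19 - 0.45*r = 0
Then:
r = 0.42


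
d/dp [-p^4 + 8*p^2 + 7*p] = -4*p^3 + 16*p + 7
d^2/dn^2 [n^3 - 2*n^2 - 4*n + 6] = 6*n - 4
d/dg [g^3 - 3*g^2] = 3*g*(g - 2)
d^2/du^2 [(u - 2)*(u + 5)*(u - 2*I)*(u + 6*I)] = 12*u^2 + u*(18 + 24*I) + 4 + 24*I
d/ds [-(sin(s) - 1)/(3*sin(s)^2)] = (sin(s) - 2)*cos(s)/(3*sin(s)^3)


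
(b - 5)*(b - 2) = b^2 - 7*b + 10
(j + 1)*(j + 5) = j^2 + 6*j + 5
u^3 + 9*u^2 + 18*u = u*(u + 3)*(u + 6)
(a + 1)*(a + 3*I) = a^2 + a + 3*I*a + 3*I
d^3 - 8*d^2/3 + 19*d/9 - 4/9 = (d - 4/3)*(d - 1)*(d - 1/3)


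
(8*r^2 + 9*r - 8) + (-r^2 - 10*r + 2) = 7*r^2 - r - 6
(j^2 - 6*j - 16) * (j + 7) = j^3 + j^2 - 58*j - 112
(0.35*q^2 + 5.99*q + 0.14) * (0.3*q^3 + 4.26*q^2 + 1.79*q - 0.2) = 0.105*q^5 + 3.288*q^4 + 26.1859*q^3 + 11.2485*q^2 - 0.9474*q - 0.028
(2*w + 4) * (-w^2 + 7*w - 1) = -2*w^3 + 10*w^2 + 26*w - 4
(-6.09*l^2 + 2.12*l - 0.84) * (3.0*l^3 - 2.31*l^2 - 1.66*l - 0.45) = -18.27*l^5 + 20.4279*l^4 + 2.6922*l^3 + 1.1617*l^2 + 0.4404*l + 0.378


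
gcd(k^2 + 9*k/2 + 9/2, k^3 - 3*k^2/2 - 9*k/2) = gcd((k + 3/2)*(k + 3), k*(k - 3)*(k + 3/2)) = k + 3/2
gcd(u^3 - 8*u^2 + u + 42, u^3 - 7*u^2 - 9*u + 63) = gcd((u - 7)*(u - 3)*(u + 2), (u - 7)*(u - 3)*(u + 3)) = u^2 - 10*u + 21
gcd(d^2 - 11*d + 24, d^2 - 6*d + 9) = d - 3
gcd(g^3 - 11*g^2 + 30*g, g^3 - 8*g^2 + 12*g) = g^2 - 6*g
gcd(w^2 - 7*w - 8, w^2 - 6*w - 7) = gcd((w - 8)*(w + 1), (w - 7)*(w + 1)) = w + 1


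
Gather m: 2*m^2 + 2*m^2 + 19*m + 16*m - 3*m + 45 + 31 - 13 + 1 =4*m^2 + 32*m + 64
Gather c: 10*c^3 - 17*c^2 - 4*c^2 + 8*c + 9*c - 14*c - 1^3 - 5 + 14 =10*c^3 - 21*c^2 + 3*c + 8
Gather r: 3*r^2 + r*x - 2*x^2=3*r^2 + r*x - 2*x^2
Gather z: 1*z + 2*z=3*z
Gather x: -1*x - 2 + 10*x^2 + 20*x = 10*x^2 + 19*x - 2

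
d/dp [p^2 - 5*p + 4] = 2*p - 5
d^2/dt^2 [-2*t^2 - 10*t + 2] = -4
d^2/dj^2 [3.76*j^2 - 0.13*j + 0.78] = 7.52000000000000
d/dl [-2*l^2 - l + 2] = -4*l - 1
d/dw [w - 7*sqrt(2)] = 1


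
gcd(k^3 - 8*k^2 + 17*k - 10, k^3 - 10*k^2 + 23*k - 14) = k^2 - 3*k + 2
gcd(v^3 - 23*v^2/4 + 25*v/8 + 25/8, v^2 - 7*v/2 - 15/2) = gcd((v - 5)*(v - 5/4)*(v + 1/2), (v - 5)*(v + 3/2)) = v - 5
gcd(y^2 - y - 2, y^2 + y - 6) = y - 2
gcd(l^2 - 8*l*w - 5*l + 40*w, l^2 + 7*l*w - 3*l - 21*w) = 1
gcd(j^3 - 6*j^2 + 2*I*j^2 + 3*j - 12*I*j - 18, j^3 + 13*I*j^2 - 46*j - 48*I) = j + 3*I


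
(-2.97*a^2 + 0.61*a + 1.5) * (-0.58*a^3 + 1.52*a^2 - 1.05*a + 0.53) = 1.7226*a^5 - 4.8682*a^4 + 3.1757*a^3 + 0.0654000000000001*a^2 - 1.2517*a + 0.795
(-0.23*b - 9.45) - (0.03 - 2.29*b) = 2.06*b - 9.48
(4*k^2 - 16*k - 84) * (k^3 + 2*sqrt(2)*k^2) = 4*k^5 - 16*k^4 + 8*sqrt(2)*k^4 - 84*k^3 - 32*sqrt(2)*k^3 - 168*sqrt(2)*k^2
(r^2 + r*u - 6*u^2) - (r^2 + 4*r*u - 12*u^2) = -3*r*u + 6*u^2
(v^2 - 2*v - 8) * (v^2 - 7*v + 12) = v^4 - 9*v^3 + 18*v^2 + 32*v - 96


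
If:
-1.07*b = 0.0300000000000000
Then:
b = -0.03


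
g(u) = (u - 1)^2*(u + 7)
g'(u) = (u - 1)^2 + (u + 7)*(2*u - 2)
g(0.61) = 1.16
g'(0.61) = -5.78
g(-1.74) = 39.49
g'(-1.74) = -21.32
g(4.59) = 149.37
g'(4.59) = 96.10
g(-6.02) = 48.29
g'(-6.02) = 35.52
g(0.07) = 6.11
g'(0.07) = -12.29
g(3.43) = 61.59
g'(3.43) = 56.59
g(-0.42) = 13.27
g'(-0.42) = -16.67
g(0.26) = 3.98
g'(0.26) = -10.20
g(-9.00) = -200.00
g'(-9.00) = 140.00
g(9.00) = 1024.00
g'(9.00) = 320.00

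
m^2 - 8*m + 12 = (m - 6)*(m - 2)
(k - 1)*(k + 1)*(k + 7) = k^3 + 7*k^2 - k - 7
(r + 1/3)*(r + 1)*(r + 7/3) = r^3 + 11*r^2/3 + 31*r/9 + 7/9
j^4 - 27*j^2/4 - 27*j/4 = j*(j - 3)*(j + 3/2)^2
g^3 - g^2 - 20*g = g*(g - 5)*(g + 4)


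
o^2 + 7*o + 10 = (o + 2)*(o + 5)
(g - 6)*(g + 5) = g^2 - g - 30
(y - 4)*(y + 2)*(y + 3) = y^3 + y^2 - 14*y - 24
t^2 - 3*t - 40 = (t - 8)*(t + 5)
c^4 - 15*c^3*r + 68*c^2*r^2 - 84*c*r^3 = c*(c - 7*r)*(c - 6*r)*(c - 2*r)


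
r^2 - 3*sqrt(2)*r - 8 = (r - 4*sqrt(2))*(r + sqrt(2))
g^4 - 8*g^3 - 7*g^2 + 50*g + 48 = (g - 8)*(g - 3)*(g + 1)*(g + 2)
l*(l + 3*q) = l^2 + 3*l*q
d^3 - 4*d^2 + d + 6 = (d - 3)*(d - 2)*(d + 1)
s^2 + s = s*(s + 1)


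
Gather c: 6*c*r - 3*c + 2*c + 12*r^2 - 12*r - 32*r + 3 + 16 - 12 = c*(6*r - 1) + 12*r^2 - 44*r + 7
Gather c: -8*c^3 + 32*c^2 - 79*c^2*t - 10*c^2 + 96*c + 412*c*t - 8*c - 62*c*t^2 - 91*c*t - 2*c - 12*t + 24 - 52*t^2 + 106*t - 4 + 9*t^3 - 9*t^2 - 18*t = -8*c^3 + c^2*(22 - 79*t) + c*(-62*t^2 + 321*t + 86) + 9*t^3 - 61*t^2 + 76*t + 20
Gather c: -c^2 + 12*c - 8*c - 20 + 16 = -c^2 + 4*c - 4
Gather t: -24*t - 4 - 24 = -24*t - 28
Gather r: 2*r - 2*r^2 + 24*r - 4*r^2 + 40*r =-6*r^2 + 66*r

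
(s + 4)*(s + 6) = s^2 + 10*s + 24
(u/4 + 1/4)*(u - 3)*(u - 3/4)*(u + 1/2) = u^4/4 - 9*u^3/16 - 23*u^2/32 + 3*u/8 + 9/32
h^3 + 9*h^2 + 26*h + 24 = (h + 2)*(h + 3)*(h + 4)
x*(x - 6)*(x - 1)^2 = x^4 - 8*x^3 + 13*x^2 - 6*x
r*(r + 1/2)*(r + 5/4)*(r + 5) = r^4 + 27*r^3/4 + 75*r^2/8 + 25*r/8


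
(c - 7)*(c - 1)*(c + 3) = c^3 - 5*c^2 - 17*c + 21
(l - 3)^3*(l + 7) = l^4 - 2*l^3 - 36*l^2 + 162*l - 189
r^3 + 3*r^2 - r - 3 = (r - 1)*(r + 1)*(r + 3)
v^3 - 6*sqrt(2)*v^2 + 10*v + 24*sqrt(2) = (v - 4*sqrt(2))*(v - 3*sqrt(2))*(v + sqrt(2))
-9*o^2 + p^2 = (-3*o + p)*(3*o + p)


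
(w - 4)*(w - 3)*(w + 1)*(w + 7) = w^4 + w^3 - 37*w^2 + 47*w + 84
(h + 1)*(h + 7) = h^2 + 8*h + 7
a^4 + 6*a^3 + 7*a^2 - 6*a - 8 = (a - 1)*(a + 1)*(a + 2)*(a + 4)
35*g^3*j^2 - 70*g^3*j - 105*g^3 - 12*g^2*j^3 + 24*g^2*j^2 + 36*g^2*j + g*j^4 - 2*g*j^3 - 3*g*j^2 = (-7*g + j)*(-5*g + j)*(j - 3)*(g*j + g)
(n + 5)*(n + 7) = n^2 + 12*n + 35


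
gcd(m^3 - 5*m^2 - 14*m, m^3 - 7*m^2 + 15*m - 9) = 1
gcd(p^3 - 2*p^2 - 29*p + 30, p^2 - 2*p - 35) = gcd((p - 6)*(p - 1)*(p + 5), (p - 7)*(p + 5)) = p + 5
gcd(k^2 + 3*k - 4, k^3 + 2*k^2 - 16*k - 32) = k + 4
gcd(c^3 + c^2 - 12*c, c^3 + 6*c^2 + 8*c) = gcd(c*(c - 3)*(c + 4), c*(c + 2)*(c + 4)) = c^2 + 4*c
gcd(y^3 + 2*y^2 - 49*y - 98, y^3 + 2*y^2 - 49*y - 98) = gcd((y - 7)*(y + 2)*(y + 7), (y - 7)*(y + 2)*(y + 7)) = y^3 + 2*y^2 - 49*y - 98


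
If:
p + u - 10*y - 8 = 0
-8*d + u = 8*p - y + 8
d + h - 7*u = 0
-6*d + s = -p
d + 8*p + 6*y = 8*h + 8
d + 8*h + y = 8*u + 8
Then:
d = -123224/29301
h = 33904/29301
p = 90368/29301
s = -829712/29301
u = -12760/29301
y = -15680/29301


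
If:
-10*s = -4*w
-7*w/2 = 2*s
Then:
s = 0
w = 0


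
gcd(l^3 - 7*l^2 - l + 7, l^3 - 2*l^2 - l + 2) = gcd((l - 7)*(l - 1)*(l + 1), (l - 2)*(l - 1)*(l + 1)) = l^2 - 1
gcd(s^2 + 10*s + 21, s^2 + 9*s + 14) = s + 7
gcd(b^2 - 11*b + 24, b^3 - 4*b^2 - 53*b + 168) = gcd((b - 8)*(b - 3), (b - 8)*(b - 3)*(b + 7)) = b^2 - 11*b + 24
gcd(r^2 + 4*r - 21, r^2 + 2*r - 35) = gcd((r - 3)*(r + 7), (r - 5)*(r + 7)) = r + 7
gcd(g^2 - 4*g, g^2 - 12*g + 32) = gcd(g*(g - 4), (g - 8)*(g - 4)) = g - 4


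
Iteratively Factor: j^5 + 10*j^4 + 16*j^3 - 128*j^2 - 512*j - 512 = (j + 4)*(j^4 + 6*j^3 - 8*j^2 - 96*j - 128) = (j - 4)*(j + 4)*(j^3 + 10*j^2 + 32*j + 32) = (j - 4)*(j + 2)*(j + 4)*(j^2 + 8*j + 16) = (j - 4)*(j + 2)*(j + 4)^2*(j + 4)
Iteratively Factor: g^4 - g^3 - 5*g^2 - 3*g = (g + 1)*(g^3 - 2*g^2 - 3*g) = (g - 3)*(g + 1)*(g^2 + g) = (g - 3)*(g + 1)^2*(g)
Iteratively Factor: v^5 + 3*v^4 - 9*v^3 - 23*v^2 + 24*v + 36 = (v - 2)*(v^4 + 5*v^3 + v^2 - 21*v - 18) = (v - 2)*(v + 3)*(v^3 + 2*v^2 - 5*v - 6) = (v - 2)^2*(v + 3)*(v^2 + 4*v + 3) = (v - 2)^2*(v + 3)^2*(v + 1)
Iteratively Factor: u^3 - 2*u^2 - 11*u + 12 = (u + 3)*(u^2 - 5*u + 4) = (u - 1)*(u + 3)*(u - 4)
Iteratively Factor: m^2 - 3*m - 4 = (m - 4)*(m + 1)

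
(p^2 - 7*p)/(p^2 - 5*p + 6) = p*(p - 7)/(p^2 - 5*p + 6)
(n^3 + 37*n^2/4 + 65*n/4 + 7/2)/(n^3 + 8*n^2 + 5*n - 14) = (n + 1/4)/(n - 1)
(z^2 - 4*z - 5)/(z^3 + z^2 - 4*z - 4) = (z - 5)/(z^2 - 4)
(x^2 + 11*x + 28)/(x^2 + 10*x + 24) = (x + 7)/(x + 6)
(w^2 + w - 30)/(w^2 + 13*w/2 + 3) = 2*(w - 5)/(2*w + 1)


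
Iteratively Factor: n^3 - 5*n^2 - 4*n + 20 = (n + 2)*(n^2 - 7*n + 10) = (n - 5)*(n + 2)*(n - 2)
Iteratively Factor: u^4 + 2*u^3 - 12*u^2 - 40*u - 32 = (u + 2)*(u^3 - 12*u - 16) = (u - 4)*(u + 2)*(u^2 + 4*u + 4) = (u - 4)*(u + 2)^2*(u + 2)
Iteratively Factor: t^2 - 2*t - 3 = (t - 3)*(t + 1)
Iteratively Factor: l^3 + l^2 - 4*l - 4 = (l - 2)*(l^2 + 3*l + 2) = (l - 2)*(l + 1)*(l + 2)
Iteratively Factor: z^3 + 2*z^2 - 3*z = (z - 1)*(z^2 + 3*z) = z*(z - 1)*(z + 3)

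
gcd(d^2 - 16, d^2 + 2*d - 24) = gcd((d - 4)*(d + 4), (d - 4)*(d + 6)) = d - 4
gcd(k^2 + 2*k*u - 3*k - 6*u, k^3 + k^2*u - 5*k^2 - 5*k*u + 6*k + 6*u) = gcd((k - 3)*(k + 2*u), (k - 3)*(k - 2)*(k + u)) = k - 3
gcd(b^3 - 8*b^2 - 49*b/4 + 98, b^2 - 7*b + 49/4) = b - 7/2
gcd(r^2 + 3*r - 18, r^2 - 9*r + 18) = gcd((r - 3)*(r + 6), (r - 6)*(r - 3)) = r - 3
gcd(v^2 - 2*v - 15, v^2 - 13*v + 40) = v - 5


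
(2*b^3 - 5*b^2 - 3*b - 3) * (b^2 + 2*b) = 2*b^5 - b^4 - 13*b^3 - 9*b^2 - 6*b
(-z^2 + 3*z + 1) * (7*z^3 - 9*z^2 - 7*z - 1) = -7*z^5 + 30*z^4 - 13*z^3 - 29*z^2 - 10*z - 1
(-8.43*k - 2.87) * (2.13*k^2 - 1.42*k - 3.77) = -17.9559*k^3 + 5.8575*k^2 + 35.8565*k + 10.8199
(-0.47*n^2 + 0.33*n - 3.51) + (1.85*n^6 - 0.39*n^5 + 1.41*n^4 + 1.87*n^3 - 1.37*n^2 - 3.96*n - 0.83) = 1.85*n^6 - 0.39*n^5 + 1.41*n^4 + 1.87*n^3 - 1.84*n^2 - 3.63*n - 4.34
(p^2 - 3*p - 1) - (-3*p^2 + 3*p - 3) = 4*p^2 - 6*p + 2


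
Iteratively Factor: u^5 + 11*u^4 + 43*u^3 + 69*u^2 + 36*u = (u + 1)*(u^4 + 10*u^3 + 33*u^2 + 36*u) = u*(u + 1)*(u^3 + 10*u^2 + 33*u + 36) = u*(u + 1)*(u + 3)*(u^2 + 7*u + 12) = u*(u + 1)*(u + 3)*(u + 4)*(u + 3)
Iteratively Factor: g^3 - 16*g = (g - 4)*(g^2 + 4*g) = (g - 4)*(g + 4)*(g)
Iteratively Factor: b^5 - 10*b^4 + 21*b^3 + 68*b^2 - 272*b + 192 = (b - 4)*(b^4 - 6*b^3 - 3*b^2 + 56*b - 48) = (b - 4)^2*(b^3 - 2*b^2 - 11*b + 12) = (b - 4)^2*(b + 3)*(b^2 - 5*b + 4) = (b - 4)^2*(b - 1)*(b + 3)*(b - 4)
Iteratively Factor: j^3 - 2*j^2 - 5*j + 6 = (j - 1)*(j^2 - j - 6) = (j - 1)*(j + 2)*(j - 3)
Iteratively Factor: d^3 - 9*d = (d - 3)*(d^2 + 3*d) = (d - 3)*(d + 3)*(d)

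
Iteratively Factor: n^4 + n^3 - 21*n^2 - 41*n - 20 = (n + 4)*(n^3 - 3*n^2 - 9*n - 5) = (n - 5)*(n + 4)*(n^2 + 2*n + 1) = (n - 5)*(n + 1)*(n + 4)*(n + 1)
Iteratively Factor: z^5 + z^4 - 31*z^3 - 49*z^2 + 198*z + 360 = (z + 3)*(z^4 - 2*z^3 - 25*z^2 + 26*z + 120) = (z - 5)*(z + 3)*(z^3 + 3*z^2 - 10*z - 24) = (z - 5)*(z + 2)*(z + 3)*(z^2 + z - 12) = (z - 5)*(z + 2)*(z + 3)*(z + 4)*(z - 3)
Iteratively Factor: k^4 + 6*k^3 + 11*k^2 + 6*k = (k + 1)*(k^3 + 5*k^2 + 6*k) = (k + 1)*(k + 2)*(k^2 + 3*k) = (k + 1)*(k + 2)*(k + 3)*(k)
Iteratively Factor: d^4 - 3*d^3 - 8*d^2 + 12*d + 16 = (d + 1)*(d^3 - 4*d^2 - 4*d + 16) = (d - 4)*(d + 1)*(d^2 - 4) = (d - 4)*(d - 2)*(d + 1)*(d + 2)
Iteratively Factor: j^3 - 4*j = (j + 2)*(j^2 - 2*j) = j*(j + 2)*(j - 2)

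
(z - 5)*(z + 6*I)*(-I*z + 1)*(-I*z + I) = -z^4 + 6*z^3 - 7*I*z^3 + z^2 + 42*I*z^2 - 36*z - 35*I*z + 30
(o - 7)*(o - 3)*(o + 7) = o^3 - 3*o^2 - 49*o + 147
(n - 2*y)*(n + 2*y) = n^2 - 4*y^2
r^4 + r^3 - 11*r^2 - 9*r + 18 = (r - 3)*(r - 1)*(r + 2)*(r + 3)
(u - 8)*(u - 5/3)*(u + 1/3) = u^3 - 28*u^2/3 + 91*u/9 + 40/9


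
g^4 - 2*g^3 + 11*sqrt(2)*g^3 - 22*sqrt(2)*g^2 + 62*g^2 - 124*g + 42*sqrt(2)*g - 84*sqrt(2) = (g - 2)*(g + sqrt(2))*(g + 3*sqrt(2))*(g + 7*sqrt(2))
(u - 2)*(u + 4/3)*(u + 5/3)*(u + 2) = u^4 + 3*u^3 - 16*u^2/9 - 12*u - 80/9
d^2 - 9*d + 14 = (d - 7)*(d - 2)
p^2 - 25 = (p - 5)*(p + 5)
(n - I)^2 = n^2 - 2*I*n - 1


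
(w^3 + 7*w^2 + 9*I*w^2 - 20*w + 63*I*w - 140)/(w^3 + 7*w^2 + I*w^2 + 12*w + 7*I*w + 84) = (w + 5*I)/(w - 3*I)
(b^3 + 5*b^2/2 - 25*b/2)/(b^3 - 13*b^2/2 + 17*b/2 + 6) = b*(2*b^2 + 5*b - 25)/(2*b^3 - 13*b^2 + 17*b + 12)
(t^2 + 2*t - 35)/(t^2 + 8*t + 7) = (t - 5)/(t + 1)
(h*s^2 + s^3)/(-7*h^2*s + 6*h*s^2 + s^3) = s*(h + s)/(-7*h^2 + 6*h*s + s^2)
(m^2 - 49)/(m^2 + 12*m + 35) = (m - 7)/(m + 5)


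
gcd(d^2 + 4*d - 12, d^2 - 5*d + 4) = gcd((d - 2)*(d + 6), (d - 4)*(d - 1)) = 1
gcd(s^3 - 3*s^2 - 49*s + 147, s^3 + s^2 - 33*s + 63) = s^2 + 4*s - 21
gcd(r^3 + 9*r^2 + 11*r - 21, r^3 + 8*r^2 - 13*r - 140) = r + 7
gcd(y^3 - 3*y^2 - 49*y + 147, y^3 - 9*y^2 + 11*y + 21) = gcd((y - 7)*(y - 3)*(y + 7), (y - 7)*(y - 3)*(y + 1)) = y^2 - 10*y + 21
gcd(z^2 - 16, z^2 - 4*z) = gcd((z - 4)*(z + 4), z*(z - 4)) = z - 4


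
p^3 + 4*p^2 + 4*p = p*(p + 2)^2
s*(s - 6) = s^2 - 6*s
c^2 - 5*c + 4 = (c - 4)*(c - 1)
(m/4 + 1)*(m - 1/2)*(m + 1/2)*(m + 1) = m^4/4 + 5*m^3/4 + 15*m^2/16 - 5*m/16 - 1/4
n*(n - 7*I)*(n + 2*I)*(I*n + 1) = I*n^4 + 6*n^3 + 9*I*n^2 + 14*n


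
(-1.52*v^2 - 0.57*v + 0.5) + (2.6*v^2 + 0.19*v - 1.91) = 1.08*v^2 - 0.38*v - 1.41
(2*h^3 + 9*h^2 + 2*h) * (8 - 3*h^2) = -6*h^5 - 27*h^4 + 10*h^3 + 72*h^2 + 16*h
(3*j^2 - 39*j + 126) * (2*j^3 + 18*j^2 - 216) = 6*j^5 - 24*j^4 - 450*j^3 + 1620*j^2 + 8424*j - 27216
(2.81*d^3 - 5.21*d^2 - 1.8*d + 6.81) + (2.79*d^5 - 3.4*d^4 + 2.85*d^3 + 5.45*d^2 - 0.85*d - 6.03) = 2.79*d^5 - 3.4*d^4 + 5.66*d^3 + 0.24*d^2 - 2.65*d + 0.779999999999999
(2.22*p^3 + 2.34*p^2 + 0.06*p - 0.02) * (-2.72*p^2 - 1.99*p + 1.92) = -6.0384*p^5 - 10.7826*p^4 - 0.557399999999999*p^3 + 4.4278*p^2 + 0.155*p - 0.0384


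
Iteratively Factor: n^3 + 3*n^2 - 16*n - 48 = (n + 3)*(n^2 - 16) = (n + 3)*(n + 4)*(n - 4)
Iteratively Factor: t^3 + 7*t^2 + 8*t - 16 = (t - 1)*(t^2 + 8*t + 16) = (t - 1)*(t + 4)*(t + 4)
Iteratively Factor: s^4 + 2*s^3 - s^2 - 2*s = (s + 1)*(s^3 + s^2 - 2*s) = s*(s + 1)*(s^2 + s - 2) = s*(s + 1)*(s + 2)*(s - 1)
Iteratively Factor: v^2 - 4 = (v + 2)*(v - 2)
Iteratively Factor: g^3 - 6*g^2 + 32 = (g - 4)*(g^2 - 2*g - 8) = (g - 4)*(g + 2)*(g - 4)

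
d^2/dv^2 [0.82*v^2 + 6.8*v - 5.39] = 1.64000000000000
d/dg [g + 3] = 1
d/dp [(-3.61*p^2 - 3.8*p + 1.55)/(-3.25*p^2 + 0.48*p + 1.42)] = (-14.0828*p^2 - 0.177399999999999*p - 6.14)/(10.5625*p^4 - 3.12*p^3 - 8.9996*p^2 + 1.3632*p + 2.0164)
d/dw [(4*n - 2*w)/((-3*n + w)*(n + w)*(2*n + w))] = 4*(10*n^3 - 3*n*w^2 + w^3)/(36*n^6 + 84*n^5*w + 49*n^4*w^2 - 12*n^3*w^3 - 14*n^2*w^4 + w^6)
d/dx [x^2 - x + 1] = 2*x - 1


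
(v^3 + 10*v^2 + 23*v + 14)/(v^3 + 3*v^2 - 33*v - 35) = (v + 2)/(v - 5)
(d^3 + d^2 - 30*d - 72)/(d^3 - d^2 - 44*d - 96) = (d - 6)/(d - 8)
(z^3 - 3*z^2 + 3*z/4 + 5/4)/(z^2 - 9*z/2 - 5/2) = (2*z^2 - 7*z + 5)/(2*(z - 5))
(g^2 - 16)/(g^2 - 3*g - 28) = (g - 4)/(g - 7)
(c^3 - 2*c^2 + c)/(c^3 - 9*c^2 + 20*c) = (c^2 - 2*c + 1)/(c^2 - 9*c + 20)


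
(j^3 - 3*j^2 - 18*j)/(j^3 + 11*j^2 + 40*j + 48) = j*(j - 6)/(j^2 + 8*j + 16)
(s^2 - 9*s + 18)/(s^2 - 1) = (s^2 - 9*s + 18)/(s^2 - 1)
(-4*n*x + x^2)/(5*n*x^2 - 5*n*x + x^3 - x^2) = (-4*n + x)/(5*n*x - 5*n + x^2 - x)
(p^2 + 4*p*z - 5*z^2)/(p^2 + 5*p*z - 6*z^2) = (p + 5*z)/(p + 6*z)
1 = 1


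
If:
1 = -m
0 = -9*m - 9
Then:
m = -1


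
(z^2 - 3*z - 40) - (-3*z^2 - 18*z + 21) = 4*z^2 + 15*z - 61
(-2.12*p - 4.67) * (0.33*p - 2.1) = -0.6996*p^2 + 2.9109*p + 9.807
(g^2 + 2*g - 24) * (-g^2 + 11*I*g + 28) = -g^4 - 2*g^3 + 11*I*g^3 + 52*g^2 + 22*I*g^2 + 56*g - 264*I*g - 672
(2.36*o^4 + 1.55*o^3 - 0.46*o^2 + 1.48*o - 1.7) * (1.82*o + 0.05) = 4.2952*o^5 + 2.939*o^4 - 0.7597*o^3 + 2.6706*o^2 - 3.02*o - 0.085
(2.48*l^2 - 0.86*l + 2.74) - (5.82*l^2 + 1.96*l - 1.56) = -3.34*l^2 - 2.82*l + 4.3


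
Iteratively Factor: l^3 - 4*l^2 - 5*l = (l - 5)*(l^2 + l) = (l - 5)*(l + 1)*(l)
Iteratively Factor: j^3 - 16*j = (j - 4)*(j^2 + 4*j) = j*(j - 4)*(j + 4)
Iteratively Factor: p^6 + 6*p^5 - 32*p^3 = (p)*(p^5 + 6*p^4 - 32*p^2) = p*(p + 4)*(p^4 + 2*p^3 - 8*p^2) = p^2*(p + 4)*(p^3 + 2*p^2 - 8*p) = p^2*(p + 4)^2*(p^2 - 2*p) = p^2*(p - 2)*(p + 4)^2*(p)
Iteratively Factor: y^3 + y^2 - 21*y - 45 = (y - 5)*(y^2 + 6*y + 9) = (y - 5)*(y + 3)*(y + 3)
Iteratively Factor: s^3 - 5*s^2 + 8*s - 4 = (s - 2)*(s^2 - 3*s + 2) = (s - 2)^2*(s - 1)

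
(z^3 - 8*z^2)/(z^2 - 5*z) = z*(z - 8)/(z - 5)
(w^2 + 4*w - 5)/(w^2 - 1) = (w + 5)/(w + 1)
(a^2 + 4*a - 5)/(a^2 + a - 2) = (a + 5)/(a + 2)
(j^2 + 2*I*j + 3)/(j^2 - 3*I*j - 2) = (j + 3*I)/(j - 2*I)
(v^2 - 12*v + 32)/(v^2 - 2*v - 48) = (v - 4)/(v + 6)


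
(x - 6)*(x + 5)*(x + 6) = x^3 + 5*x^2 - 36*x - 180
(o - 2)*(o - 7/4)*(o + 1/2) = o^3 - 13*o^2/4 + 13*o/8 + 7/4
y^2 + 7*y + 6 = (y + 1)*(y + 6)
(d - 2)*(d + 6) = d^2 + 4*d - 12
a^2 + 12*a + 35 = (a + 5)*(a + 7)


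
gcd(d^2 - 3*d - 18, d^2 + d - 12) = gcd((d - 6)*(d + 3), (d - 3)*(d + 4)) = 1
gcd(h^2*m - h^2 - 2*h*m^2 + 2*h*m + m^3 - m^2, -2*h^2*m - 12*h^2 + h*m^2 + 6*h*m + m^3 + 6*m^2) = h - m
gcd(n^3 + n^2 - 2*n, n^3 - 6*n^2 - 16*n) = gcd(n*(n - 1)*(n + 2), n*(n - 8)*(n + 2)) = n^2 + 2*n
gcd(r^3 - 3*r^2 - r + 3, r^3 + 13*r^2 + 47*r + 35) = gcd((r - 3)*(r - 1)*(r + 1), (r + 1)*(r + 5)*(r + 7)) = r + 1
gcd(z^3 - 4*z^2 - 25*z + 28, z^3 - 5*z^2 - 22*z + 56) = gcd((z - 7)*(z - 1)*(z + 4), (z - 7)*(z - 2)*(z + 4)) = z^2 - 3*z - 28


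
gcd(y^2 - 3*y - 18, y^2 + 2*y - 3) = y + 3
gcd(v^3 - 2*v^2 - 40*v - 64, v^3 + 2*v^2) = v + 2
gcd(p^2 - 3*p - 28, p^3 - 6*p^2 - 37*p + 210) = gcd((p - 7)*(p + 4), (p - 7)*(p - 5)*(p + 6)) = p - 7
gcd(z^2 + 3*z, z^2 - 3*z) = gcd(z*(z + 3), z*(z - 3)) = z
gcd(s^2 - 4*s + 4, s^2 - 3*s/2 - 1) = s - 2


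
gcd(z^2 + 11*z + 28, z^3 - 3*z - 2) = 1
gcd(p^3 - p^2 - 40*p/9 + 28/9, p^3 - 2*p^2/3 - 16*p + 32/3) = p - 2/3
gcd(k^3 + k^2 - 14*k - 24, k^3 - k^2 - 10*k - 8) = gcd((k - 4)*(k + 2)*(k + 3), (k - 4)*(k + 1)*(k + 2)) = k^2 - 2*k - 8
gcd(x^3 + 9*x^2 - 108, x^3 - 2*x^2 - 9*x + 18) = x - 3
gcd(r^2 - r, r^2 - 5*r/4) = r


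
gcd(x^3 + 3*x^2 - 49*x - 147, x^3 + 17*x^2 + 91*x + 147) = x^2 + 10*x + 21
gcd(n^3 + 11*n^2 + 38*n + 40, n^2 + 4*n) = n + 4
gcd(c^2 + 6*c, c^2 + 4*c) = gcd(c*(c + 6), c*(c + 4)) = c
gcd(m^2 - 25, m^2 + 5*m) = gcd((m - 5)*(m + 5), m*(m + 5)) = m + 5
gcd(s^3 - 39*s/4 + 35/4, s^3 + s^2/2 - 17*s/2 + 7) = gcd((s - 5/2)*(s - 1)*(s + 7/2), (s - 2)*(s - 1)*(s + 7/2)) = s^2 + 5*s/2 - 7/2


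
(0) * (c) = 0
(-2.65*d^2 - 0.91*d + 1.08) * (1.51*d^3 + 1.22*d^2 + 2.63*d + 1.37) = -4.0015*d^5 - 4.6071*d^4 - 6.4489*d^3 - 4.7062*d^2 + 1.5937*d + 1.4796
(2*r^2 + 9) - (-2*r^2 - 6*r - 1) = 4*r^2 + 6*r + 10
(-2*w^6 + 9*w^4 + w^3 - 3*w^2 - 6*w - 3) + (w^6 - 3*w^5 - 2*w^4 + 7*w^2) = -w^6 - 3*w^5 + 7*w^4 + w^3 + 4*w^2 - 6*w - 3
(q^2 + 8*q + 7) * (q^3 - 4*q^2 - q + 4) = q^5 + 4*q^4 - 26*q^3 - 32*q^2 + 25*q + 28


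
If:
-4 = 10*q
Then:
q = -2/5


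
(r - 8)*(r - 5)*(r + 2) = r^3 - 11*r^2 + 14*r + 80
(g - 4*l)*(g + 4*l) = g^2 - 16*l^2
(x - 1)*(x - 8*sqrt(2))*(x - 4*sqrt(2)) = x^3 - 12*sqrt(2)*x^2 - x^2 + 12*sqrt(2)*x + 64*x - 64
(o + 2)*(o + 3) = o^2 + 5*o + 6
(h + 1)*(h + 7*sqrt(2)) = h^2 + h + 7*sqrt(2)*h + 7*sqrt(2)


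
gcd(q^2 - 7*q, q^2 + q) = q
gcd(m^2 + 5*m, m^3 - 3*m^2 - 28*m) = m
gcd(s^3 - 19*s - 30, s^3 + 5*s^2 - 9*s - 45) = s + 3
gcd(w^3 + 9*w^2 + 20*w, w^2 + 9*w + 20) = w^2 + 9*w + 20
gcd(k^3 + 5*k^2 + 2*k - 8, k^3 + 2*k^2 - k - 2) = k^2 + k - 2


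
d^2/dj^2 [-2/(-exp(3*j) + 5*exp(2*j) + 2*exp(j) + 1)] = 2*((-9*exp(2*j) + 20*exp(j) + 2)*(-exp(3*j) + 5*exp(2*j) + 2*exp(j) + 1) - 2*(-3*exp(2*j) + 10*exp(j) + 2)^2*exp(j))*exp(j)/(-exp(3*j) + 5*exp(2*j) + 2*exp(j) + 1)^3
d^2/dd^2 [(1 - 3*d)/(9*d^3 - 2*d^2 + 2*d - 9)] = 2*(-729*d^5 + 648*d^4 - 102*d^3 - 1392*d^2 + 393*d - 68)/(729*d^9 - 486*d^8 + 594*d^7 - 2411*d^6 + 1104*d^5 - 1104*d^4 + 2411*d^3 - 594*d^2 + 486*d - 729)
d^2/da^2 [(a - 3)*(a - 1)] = 2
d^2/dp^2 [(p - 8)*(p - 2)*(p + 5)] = 6*p - 10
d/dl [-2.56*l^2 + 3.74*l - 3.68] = 3.74 - 5.12*l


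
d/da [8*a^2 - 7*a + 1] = 16*a - 7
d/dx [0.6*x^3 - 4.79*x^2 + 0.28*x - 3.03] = 1.8*x^2 - 9.58*x + 0.28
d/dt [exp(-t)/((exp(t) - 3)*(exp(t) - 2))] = (-3*exp(2*t) + 10*exp(t) - 6)*exp(-t)/(exp(4*t) - 10*exp(3*t) + 37*exp(2*t) - 60*exp(t) + 36)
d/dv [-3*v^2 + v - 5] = 1 - 6*v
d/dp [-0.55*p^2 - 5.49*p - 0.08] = -1.1*p - 5.49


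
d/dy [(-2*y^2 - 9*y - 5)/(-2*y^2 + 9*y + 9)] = 4*(-9*y^2 - 14*y - 9)/(4*y^4 - 36*y^3 + 45*y^2 + 162*y + 81)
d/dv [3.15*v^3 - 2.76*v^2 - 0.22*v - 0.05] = 9.45*v^2 - 5.52*v - 0.22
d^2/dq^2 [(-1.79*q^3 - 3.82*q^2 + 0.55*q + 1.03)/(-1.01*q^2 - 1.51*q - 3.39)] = (-16.868678*q^3 - 29.80302*q^2 + 125.298906*q + 95.786662)/(1.030301*q^6 + 4.621053*q^5 + 17.28312*q^4 + 34.463485*q^3 + 58.00968*q^2 + 52.059213*q + 38.958219)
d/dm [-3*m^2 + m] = 1 - 6*m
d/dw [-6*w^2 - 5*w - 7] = -12*w - 5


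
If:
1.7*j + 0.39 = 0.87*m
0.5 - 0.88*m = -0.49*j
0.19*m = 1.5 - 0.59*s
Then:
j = 0.09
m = 0.62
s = 2.34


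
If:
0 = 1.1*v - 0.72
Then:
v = 0.65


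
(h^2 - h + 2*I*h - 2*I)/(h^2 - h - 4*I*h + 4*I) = (h + 2*I)/(h - 4*I)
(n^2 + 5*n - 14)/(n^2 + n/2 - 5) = 2*(n + 7)/(2*n + 5)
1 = 1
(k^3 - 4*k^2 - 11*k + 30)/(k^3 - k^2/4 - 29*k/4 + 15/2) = 4*(k - 5)/(4*k - 5)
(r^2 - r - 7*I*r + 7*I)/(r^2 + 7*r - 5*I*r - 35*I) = (r^2 - r - 7*I*r + 7*I)/(r^2 + 7*r - 5*I*r - 35*I)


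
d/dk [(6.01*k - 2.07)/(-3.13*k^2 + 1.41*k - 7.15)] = (18.8113*k^2 - 12.9582*k - 40.0528)/(9.7969*k^4 - 8.8266*k^3 + 46.7471*k^2 - 20.163*k + 51.1225)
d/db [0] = 0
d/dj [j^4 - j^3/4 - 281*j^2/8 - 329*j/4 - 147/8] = 4*j^3 - 3*j^2/4 - 281*j/4 - 329/4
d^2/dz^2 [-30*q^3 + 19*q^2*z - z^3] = -6*z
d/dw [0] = 0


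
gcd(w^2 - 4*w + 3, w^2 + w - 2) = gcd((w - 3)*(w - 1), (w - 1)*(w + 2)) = w - 1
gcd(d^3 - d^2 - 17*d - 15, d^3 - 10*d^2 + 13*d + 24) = d + 1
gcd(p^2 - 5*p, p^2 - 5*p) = p^2 - 5*p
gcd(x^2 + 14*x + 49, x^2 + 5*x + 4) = 1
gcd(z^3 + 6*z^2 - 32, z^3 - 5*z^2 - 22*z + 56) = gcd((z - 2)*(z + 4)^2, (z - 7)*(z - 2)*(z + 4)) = z^2 + 2*z - 8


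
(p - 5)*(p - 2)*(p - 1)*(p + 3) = p^4 - 5*p^3 - 7*p^2 + 41*p - 30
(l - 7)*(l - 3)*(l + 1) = l^3 - 9*l^2 + 11*l + 21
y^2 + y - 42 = (y - 6)*(y + 7)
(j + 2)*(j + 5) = j^2 + 7*j + 10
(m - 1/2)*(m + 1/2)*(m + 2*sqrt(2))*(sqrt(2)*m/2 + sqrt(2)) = sqrt(2)*m^4/2 + sqrt(2)*m^3 + 2*m^3 - sqrt(2)*m^2/8 + 4*m^2 - m/2 - sqrt(2)*m/4 - 1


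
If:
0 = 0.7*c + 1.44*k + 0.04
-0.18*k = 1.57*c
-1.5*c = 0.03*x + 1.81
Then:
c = 0.00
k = -0.03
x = -60.50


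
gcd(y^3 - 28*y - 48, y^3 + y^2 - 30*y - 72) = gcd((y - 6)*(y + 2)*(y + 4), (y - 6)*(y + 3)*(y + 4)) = y^2 - 2*y - 24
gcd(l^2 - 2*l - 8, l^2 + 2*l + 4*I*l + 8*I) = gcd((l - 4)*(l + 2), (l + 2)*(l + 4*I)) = l + 2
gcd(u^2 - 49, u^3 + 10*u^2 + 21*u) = u + 7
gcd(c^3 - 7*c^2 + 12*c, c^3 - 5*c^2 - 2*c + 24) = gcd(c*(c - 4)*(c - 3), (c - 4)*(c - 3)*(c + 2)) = c^2 - 7*c + 12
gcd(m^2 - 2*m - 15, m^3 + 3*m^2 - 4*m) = 1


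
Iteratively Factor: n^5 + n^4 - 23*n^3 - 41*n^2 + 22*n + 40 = (n + 4)*(n^4 - 3*n^3 - 11*n^2 + 3*n + 10) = (n + 1)*(n + 4)*(n^3 - 4*n^2 - 7*n + 10) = (n + 1)*(n + 2)*(n + 4)*(n^2 - 6*n + 5) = (n - 1)*(n + 1)*(n + 2)*(n + 4)*(n - 5)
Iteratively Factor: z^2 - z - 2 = (z - 2)*(z + 1)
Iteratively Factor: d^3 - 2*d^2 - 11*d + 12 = (d - 4)*(d^2 + 2*d - 3) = (d - 4)*(d - 1)*(d + 3)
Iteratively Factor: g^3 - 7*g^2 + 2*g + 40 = (g - 5)*(g^2 - 2*g - 8) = (g - 5)*(g - 4)*(g + 2)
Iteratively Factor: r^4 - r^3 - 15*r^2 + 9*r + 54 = (r + 3)*(r^3 - 4*r^2 - 3*r + 18) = (r - 3)*(r + 3)*(r^2 - r - 6) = (r - 3)^2*(r + 3)*(r + 2)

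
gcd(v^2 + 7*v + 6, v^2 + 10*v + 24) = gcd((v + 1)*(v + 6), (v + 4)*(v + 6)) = v + 6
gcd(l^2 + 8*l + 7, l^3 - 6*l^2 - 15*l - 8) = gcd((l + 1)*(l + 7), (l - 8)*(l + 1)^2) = l + 1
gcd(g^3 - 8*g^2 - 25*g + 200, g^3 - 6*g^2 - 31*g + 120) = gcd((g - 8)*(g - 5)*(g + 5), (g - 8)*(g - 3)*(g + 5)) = g^2 - 3*g - 40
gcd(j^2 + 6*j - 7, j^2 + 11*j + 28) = j + 7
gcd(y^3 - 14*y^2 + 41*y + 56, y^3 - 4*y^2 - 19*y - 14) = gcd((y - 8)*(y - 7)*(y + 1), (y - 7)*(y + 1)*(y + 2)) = y^2 - 6*y - 7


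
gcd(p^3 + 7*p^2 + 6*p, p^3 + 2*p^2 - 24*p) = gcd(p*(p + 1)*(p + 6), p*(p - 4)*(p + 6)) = p^2 + 6*p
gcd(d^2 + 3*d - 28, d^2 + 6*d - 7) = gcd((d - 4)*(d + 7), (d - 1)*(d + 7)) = d + 7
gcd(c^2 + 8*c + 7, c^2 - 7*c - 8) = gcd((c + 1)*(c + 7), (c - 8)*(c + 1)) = c + 1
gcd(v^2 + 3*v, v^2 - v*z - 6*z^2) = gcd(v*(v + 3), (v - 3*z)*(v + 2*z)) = 1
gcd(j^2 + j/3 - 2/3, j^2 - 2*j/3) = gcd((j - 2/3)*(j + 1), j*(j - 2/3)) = j - 2/3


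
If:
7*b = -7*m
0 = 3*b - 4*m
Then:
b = 0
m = 0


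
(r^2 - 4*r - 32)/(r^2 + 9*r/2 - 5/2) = 2*(r^2 - 4*r - 32)/(2*r^2 + 9*r - 5)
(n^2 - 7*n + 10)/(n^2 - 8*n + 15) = (n - 2)/(n - 3)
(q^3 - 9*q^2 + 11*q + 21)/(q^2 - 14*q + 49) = (q^2 - 2*q - 3)/(q - 7)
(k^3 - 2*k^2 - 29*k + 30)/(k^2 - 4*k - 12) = (k^2 + 4*k - 5)/(k + 2)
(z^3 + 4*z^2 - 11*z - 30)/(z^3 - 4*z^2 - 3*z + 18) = (z + 5)/(z - 3)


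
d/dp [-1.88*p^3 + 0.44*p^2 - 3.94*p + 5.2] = -5.64*p^2 + 0.88*p - 3.94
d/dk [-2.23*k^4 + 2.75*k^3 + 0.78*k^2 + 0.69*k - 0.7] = -8.92*k^3 + 8.25*k^2 + 1.56*k + 0.69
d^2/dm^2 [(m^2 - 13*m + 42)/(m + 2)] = 144/(m^3 + 6*m^2 + 12*m + 8)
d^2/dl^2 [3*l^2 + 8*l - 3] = 6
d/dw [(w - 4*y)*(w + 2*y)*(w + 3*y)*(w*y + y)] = y*(4*w^3 + 3*w^2*y + 3*w^2 - 28*w*y^2 + 2*w*y - 24*y^3 - 14*y^2)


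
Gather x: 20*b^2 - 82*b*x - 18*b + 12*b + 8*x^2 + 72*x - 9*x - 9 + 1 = 20*b^2 - 6*b + 8*x^2 + x*(63 - 82*b) - 8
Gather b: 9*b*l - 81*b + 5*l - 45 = b*(9*l - 81) + 5*l - 45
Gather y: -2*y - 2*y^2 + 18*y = -2*y^2 + 16*y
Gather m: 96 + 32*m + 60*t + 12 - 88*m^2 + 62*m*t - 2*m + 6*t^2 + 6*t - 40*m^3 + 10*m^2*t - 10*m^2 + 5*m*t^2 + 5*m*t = -40*m^3 + m^2*(10*t - 98) + m*(5*t^2 + 67*t + 30) + 6*t^2 + 66*t + 108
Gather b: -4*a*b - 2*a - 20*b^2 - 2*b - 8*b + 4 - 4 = -2*a - 20*b^2 + b*(-4*a - 10)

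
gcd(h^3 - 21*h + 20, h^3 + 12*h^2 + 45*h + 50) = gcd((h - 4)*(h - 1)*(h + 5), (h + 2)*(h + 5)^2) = h + 5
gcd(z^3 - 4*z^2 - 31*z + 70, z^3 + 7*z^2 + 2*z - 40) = z^2 + 3*z - 10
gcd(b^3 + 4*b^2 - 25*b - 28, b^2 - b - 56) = b + 7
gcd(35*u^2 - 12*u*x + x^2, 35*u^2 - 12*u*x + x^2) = 35*u^2 - 12*u*x + x^2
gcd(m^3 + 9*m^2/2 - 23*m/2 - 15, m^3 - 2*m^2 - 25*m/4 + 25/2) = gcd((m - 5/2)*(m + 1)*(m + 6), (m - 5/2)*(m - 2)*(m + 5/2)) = m - 5/2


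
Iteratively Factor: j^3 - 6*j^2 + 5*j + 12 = (j + 1)*(j^2 - 7*j + 12) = (j - 3)*(j + 1)*(j - 4)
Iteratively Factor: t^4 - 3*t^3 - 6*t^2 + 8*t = (t - 4)*(t^3 + t^2 - 2*t) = t*(t - 4)*(t^2 + t - 2) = t*(t - 4)*(t - 1)*(t + 2)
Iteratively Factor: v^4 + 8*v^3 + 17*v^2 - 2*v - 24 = (v - 1)*(v^3 + 9*v^2 + 26*v + 24) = (v - 1)*(v + 2)*(v^2 + 7*v + 12) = (v - 1)*(v + 2)*(v + 3)*(v + 4)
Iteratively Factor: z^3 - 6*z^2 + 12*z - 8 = (z - 2)*(z^2 - 4*z + 4) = (z - 2)^2*(z - 2)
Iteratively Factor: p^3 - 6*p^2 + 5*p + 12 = (p - 3)*(p^2 - 3*p - 4) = (p - 4)*(p - 3)*(p + 1)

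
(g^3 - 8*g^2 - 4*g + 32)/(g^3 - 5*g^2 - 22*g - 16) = (g - 2)/(g + 1)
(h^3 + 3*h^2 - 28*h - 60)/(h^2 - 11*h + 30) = (h^2 + 8*h + 12)/(h - 6)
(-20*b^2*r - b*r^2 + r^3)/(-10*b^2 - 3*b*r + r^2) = r*(4*b + r)/(2*b + r)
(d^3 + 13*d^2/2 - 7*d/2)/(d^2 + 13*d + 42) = d*(2*d - 1)/(2*(d + 6))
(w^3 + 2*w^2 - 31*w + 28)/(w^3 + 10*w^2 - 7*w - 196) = (w - 1)/(w + 7)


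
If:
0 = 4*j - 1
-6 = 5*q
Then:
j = 1/4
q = -6/5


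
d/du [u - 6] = 1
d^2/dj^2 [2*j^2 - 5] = 4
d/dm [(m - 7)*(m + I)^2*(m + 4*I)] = 4*m^3 + m^2*(-21 + 18*I) + m*(-18 - 84*I) + 63 - 4*I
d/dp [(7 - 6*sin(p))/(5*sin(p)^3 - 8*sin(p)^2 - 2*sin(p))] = (60*sin(p)^3 - 153*sin(p)^2 + 112*sin(p) + 14)*cos(p)/((5*sin(p)^2 - 8*sin(p) - 2)^2*sin(p)^2)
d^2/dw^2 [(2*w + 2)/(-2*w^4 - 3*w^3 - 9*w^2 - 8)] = 4*(-w^2*(w + 1)*(8*w^2 + 9*w + 18)^2 + (8*w^3 + 9*w^2 + 18*w + 3*(w + 1)*(4*w^2 + 3*w + 3))*(2*w^4 + 3*w^3 + 9*w^2 + 8))/(2*w^4 + 3*w^3 + 9*w^2 + 8)^3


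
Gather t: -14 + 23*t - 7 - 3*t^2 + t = -3*t^2 + 24*t - 21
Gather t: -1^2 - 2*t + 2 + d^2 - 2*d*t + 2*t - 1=d^2 - 2*d*t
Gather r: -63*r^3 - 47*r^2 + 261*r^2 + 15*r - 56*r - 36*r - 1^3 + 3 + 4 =-63*r^3 + 214*r^2 - 77*r + 6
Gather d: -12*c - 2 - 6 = -12*c - 8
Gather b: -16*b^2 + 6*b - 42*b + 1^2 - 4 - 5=-16*b^2 - 36*b - 8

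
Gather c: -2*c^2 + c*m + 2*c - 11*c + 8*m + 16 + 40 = -2*c^2 + c*(m - 9) + 8*m + 56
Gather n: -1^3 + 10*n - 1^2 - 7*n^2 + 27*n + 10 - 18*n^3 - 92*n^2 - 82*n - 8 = -18*n^3 - 99*n^2 - 45*n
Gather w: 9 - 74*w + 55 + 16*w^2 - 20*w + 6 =16*w^2 - 94*w + 70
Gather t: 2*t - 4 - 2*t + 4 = 0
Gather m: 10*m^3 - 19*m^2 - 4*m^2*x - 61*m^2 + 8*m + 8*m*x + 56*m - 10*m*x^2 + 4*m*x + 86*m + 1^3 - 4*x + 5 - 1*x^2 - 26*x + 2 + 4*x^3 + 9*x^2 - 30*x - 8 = 10*m^3 + m^2*(-4*x - 80) + m*(-10*x^2 + 12*x + 150) + 4*x^3 + 8*x^2 - 60*x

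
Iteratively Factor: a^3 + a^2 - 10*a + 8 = (a + 4)*(a^2 - 3*a + 2) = (a - 2)*(a + 4)*(a - 1)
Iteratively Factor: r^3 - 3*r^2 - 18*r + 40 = (r - 5)*(r^2 + 2*r - 8) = (r - 5)*(r + 4)*(r - 2)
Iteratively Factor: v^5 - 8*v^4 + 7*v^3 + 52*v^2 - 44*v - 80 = (v - 2)*(v^4 - 6*v^3 - 5*v^2 + 42*v + 40) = (v - 2)*(v + 1)*(v^3 - 7*v^2 + 2*v + 40) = (v - 2)*(v + 1)*(v + 2)*(v^2 - 9*v + 20) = (v - 5)*(v - 2)*(v + 1)*(v + 2)*(v - 4)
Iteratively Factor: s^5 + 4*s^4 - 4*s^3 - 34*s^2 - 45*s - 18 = (s + 2)*(s^4 + 2*s^3 - 8*s^2 - 18*s - 9) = (s + 1)*(s + 2)*(s^3 + s^2 - 9*s - 9) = (s - 3)*(s + 1)*(s + 2)*(s^2 + 4*s + 3) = (s - 3)*(s + 1)*(s + 2)*(s + 3)*(s + 1)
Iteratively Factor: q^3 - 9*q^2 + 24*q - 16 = (q - 4)*(q^2 - 5*q + 4) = (q - 4)*(q - 1)*(q - 4)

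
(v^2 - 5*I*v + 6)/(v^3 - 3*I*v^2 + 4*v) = (v - 6*I)/(v*(v - 4*I))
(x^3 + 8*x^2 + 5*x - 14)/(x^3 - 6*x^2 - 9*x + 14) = (x + 7)/(x - 7)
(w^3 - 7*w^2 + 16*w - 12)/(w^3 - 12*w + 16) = (w - 3)/(w + 4)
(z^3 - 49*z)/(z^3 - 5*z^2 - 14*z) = (z + 7)/(z + 2)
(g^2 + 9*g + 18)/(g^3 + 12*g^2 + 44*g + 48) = (g + 3)/(g^2 + 6*g + 8)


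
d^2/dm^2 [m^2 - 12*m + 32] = 2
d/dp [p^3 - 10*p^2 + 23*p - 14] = 3*p^2 - 20*p + 23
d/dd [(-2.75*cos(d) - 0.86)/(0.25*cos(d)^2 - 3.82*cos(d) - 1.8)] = (0.6875*sin(d)^2 - 0.43*cos(d) - 2.3523)*sin(d)/(-0.25*cos(d)^2 + 3.82*cos(d) + 1.8)^2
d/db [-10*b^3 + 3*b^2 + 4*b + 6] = -30*b^2 + 6*b + 4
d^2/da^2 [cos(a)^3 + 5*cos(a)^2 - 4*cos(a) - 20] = 13*cos(a)/4 - 10*cos(2*a) - 9*cos(3*a)/4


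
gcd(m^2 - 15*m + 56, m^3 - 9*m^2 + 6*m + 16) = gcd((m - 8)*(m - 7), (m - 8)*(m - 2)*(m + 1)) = m - 8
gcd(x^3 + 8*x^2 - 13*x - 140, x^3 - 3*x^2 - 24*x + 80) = x^2 + x - 20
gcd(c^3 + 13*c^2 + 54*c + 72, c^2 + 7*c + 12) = c^2 + 7*c + 12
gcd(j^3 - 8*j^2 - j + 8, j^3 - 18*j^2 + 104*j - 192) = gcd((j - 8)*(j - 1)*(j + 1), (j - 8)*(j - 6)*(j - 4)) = j - 8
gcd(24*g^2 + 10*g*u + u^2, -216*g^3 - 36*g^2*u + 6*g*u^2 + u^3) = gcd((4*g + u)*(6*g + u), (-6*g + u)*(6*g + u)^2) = 6*g + u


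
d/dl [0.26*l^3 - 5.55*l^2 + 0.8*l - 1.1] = 0.78*l^2 - 11.1*l + 0.8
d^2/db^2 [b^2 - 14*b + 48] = 2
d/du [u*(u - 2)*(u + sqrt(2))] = u*(u - 2) + u*(u + sqrt(2)) + (u - 2)*(u + sqrt(2))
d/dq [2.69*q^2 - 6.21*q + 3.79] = 5.38*q - 6.21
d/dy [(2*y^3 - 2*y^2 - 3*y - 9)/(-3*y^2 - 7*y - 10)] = (-6*y^4 - 28*y^3 - 55*y^2 - 14*y - 33)/(9*y^4 + 42*y^3 + 109*y^2 + 140*y + 100)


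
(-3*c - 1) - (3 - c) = -2*c - 4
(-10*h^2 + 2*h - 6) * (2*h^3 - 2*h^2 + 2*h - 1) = -20*h^5 + 24*h^4 - 36*h^3 + 26*h^2 - 14*h + 6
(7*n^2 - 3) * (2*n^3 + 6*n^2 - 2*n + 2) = 14*n^5 + 42*n^4 - 20*n^3 - 4*n^2 + 6*n - 6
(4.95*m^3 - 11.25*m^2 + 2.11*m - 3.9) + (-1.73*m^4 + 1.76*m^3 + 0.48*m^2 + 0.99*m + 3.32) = -1.73*m^4 + 6.71*m^3 - 10.77*m^2 + 3.1*m - 0.58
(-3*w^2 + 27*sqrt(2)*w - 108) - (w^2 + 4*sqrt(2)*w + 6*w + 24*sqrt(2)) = -4*w^2 - 6*w + 23*sqrt(2)*w - 108 - 24*sqrt(2)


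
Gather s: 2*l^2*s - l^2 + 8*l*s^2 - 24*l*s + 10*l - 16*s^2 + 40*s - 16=-l^2 + 10*l + s^2*(8*l - 16) + s*(2*l^2 - 24*l + 40) - 16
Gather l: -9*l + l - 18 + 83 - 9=56 - 8*l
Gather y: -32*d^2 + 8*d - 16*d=-32*d^2 - 8*d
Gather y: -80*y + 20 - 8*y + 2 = 22 - 88*y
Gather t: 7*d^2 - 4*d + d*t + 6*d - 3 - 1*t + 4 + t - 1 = 7*d^2 + d*t + 2*d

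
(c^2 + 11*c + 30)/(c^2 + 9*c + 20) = (c + 6)/(c + 4)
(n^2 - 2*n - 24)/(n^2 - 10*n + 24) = (n + 4)/(n - 4)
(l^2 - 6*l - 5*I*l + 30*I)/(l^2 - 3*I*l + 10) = (l - 6)/(l + 2*I)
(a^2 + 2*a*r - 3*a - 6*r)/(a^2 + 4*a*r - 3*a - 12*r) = (a + 2*r)/(a + 4*r)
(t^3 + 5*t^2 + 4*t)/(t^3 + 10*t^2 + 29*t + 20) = t/(t + 5)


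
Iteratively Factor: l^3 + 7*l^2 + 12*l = (l)*(l^2 + 7*l + 12) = l*(l + 3)*(l + 4)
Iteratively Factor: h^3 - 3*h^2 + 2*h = (h)*(h^2 - 3*h + 2) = h*(h - 2)*(h - 1)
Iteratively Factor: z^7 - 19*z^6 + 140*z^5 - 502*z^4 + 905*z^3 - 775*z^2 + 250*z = (z - 1)*(z^6 - 18*z^5 + 122*z^4 - 380*z^3 + 525*z^2 - 250*z) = (z - 5)*(z - 1)*(z^5 - 13*z^4 + 57*z^3 - 95*z^2 + 50*z) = (z - 5)*(z - 2)*(z - 1)*(z^4 - 11*z^3 + 35*z^2 - 25*z) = (z - 5)^2*(z - 2)*(z - 1)*(z^3 - 6*z^2 + 5*z) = (z - 5)^2*(z - 2)*(z - 1)^2*(z^2 - 5*z) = (z - 5)^3*(z - 2)*(z - 1)^2*(z)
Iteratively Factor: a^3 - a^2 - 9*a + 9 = (a - 3)*(a^2 + 2*a - 3) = (a - 3)*(a - 1)*(a + 3)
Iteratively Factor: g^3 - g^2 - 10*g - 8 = (g - 4)*(g^2 + 3*g + 2) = (g - 4)*(g + 2)*(g + 1)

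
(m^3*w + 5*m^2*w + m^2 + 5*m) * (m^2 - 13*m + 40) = m^5*w - 8*m^4*w + m^4 - 25*m^3*w - 8*m^3 + 200*m^2*w - 25*m^2 + 200*m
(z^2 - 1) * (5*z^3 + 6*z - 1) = 5*z^5 + z^3 - z^2 - 6*z + 1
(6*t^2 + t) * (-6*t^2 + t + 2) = -36*t^4 + 13*t^2 + 2*t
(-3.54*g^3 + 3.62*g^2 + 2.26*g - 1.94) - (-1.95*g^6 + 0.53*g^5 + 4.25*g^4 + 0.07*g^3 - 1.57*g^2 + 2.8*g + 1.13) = 1.95*g^6 - 0.53*g^5 - 4.25*g^4 - 3.61*g^3 + 5.19*g^2 - 0.54*g - 3.07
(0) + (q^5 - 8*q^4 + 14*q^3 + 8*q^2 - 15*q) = q^5 - 8*q^4 + 14*q^3 + 8*q^2 - 15*q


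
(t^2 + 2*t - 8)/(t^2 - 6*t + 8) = (t + 4)/(t - 4)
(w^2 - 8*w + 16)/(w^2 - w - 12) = (w - 4)/(w + 3)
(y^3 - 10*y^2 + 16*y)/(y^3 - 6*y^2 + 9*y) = (y^2 - 10*y + 16)/(y^2 - 6*y + 9)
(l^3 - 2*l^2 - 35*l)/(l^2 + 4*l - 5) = l*(l - 7)/(l - 1)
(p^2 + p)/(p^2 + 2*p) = (p + 1)/(p + 2)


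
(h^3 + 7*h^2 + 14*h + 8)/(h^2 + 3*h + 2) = h + 4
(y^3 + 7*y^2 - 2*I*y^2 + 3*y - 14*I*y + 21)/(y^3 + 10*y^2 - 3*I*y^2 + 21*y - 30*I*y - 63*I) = (y + I)/(y + 3)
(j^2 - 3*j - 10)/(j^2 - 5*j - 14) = (j - 5)/(j - 7)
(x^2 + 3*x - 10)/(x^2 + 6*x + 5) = (x - 2)/(x + 1)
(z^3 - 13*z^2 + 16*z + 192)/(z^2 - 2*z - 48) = (z^2 - 5*z - 24)/(z + 6)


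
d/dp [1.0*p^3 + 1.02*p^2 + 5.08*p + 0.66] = 3.0*p^2 + 2.04*p + 5.08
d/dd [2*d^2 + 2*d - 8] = 4*d + 2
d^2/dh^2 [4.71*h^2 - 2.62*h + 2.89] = 9.42000000000000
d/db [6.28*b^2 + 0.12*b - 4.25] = 12.56*b + 0.12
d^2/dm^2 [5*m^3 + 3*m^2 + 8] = 30*m + 6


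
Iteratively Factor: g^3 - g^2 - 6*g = (g - 3)*(g^2 + 2*g) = (g - 3)*(g + 2)*(g)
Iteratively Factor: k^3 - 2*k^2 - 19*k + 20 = (k + 4)*(k^2 - 6*k + 5) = (k - 1)*(k + 4)*(k - 5)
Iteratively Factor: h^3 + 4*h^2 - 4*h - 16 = (h - 2)*(h^2 + 6*h + 8) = (h - 2)*(h + 2)*(h + 4)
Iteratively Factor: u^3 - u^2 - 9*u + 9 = (u - 3)*(u^2 + 2*u - 3) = (u - 3)*(u + 3)*(u - 1)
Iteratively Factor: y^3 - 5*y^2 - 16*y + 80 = (y - 5)*(y^2 - 16) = (y - 5)*(y - 4)*(y + 4)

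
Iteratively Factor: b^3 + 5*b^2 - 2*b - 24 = (b + 3)*(b^2 + 2*b - 8) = (b + 3)*(b + 4)*(b - 2)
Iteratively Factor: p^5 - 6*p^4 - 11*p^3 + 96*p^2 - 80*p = (p + 4)*(p^4 - 10*p^3 + 29*p^2 - 20*p) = (p - 5)*(p + 4)*(p^3 - 5*p^2 + 4*p) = (p - 5)*(p - 4)*(p + 4)*(p^2 - p) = (p - 5)*(p - 4)*(p - 1)*(p + 4)*(p)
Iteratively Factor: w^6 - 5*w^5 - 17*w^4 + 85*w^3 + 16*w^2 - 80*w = (w + 1)*(w^5 - 6*w^4 - 11*w^3 + 96*w^2 - 80*w) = (w - 1)*(w + 1)*(w^4 - 5*w^3 - 16*w^2 + 80*w) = (w - 1)*(w + 1)*(w + 4)*(w^3 - 9*w^2 + 20*w) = (w - 5)*(w - 1)*(w + 1)*(w + 4)*(w^2 - 4*w) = w*(w - 5)*(w - 1)*(w + 1)*(w + 4)*(w - 4)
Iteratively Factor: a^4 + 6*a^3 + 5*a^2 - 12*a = (a + 4)*(a^3 + 2*a^2 - 3*a) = a*(a + 4)*(a^2 + 2*a - 3) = a*(a + 3)*(a + 4)*(a - 1)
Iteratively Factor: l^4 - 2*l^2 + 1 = (l - 1)*(l^3 + l^2 - l - 1) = (l - 1)*(l + 1)*(l^2 - 1) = (l - 1)*(l + 1)^2*(l - 1)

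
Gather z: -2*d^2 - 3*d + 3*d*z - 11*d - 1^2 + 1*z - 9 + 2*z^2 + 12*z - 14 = -2*d^2 - 14*d + 2*z^2 + z*(3*d + 13) - 24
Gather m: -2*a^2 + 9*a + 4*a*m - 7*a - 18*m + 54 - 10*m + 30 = -2*a^2 + 2*a + m*(4*a - 28) + 84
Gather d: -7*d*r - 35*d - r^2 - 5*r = d*(-7*r - 35) - r^2 - 5*r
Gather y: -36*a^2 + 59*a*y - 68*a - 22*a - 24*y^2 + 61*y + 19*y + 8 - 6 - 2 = -36*a^2 - 90*a - 24*y^2 + y*(59*a + 80)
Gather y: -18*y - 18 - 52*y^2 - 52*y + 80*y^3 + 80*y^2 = 80*y^3 + 28*y^2 - 70*y - 18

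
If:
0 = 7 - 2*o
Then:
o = 7/2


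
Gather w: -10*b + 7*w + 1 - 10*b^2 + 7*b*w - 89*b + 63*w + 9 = -10*b^2 - 99*b + w*(7*b + 70) + 10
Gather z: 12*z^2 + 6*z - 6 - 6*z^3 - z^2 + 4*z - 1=-6*z^3 + 11*z^2 + 10*z - 7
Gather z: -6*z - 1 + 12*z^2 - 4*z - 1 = 12*z^2 - 10*z - 2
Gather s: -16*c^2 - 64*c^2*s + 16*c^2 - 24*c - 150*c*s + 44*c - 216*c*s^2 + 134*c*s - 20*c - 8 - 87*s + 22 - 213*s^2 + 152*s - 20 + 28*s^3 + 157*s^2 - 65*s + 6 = 28*s^3 + s^2*(-216*c - 56) + s*(-64*c^2 - 16*c)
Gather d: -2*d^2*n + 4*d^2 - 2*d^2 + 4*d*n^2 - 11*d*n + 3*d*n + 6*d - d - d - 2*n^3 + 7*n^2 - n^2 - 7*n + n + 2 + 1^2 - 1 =d^2*(2 - 2*n) + d*(4*n^2 - 8*n + 4) - 2*n^3 + 6*n^2 - 6*n + 2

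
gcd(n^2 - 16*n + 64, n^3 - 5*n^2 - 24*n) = n - 8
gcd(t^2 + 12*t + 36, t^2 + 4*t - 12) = t + 6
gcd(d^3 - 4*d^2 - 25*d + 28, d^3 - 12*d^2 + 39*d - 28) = d^2 - 8*d + 7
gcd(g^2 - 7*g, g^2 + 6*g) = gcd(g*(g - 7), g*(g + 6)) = g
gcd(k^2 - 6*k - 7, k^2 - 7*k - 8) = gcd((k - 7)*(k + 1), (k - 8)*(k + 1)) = k + 1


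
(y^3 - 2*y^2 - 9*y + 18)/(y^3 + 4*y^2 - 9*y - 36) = (y - 2)/(y + 4)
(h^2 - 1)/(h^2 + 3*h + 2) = (h - 1)/(h + 2)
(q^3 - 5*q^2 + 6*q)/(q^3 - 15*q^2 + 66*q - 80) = q*(q - 3)/(q^2 - 13*q + 40)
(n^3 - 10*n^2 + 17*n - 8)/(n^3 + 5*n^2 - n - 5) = (n^2 - 9*n + 8)/(n^2 + 6*n + 5)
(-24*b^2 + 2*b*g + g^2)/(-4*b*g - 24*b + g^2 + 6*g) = (6*b + g)/(g + 6)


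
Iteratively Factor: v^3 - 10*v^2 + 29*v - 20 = (v - 4)*(v^2 - 6*v + 5) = (v - 5)*(v - 4)*(v - 1)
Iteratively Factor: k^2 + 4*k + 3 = (k + 1)*(k + 3)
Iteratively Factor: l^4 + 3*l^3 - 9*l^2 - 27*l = (l - 3)*(l^3 + 6*l^2 + 9*l) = (l - 3)*(l + 3)*(l^2 + 3*l) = l*(l - 3)*(l + 3)*(l + 3)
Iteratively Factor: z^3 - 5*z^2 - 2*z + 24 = (z + 2)*(z^2 - 7*z + 12) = (z - 4)*(z + 2)*(z - 3)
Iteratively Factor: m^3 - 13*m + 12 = (m + 4)*(m^2 - 4*m + 3) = (m - 1)*(m + 4)*(m - 3)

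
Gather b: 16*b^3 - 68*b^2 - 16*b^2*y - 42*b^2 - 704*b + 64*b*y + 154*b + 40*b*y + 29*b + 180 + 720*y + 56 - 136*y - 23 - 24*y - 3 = 16*b^3 + b^2*(-16*y - 110) + b*(104*y - 521) + 560*y + 210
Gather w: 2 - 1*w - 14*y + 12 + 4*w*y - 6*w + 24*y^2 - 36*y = w*(4*y - 7) + 24*y^2 - 50*y + 14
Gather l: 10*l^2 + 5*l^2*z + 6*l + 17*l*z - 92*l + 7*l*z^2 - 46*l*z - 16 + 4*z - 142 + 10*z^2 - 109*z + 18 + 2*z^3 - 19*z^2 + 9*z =l^2*(5*z + 10) + l*(7*z^2 - 29*z - 86) + 2*z^3 - 9*z^2 - 96*z - 140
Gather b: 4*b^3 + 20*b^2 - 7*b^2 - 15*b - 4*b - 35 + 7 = 4*b^3 + 13*b^2 - 19*b - 28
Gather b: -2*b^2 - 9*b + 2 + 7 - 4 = -2*b^2 - 9*b + 5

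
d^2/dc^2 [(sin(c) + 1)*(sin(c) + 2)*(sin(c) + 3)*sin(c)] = -16*sin(c)^4 - 54*sin(c)^3 - 32*sin(c)^2 + 30*sin(c) + 22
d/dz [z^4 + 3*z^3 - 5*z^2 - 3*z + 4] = 4*z^3 + 9*z^2 - 10*z - 3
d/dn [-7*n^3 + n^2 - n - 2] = -21*n^2 + 2*n - 1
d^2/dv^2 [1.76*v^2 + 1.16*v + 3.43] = 3.52000000000000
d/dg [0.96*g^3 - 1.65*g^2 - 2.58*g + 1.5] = 2.88*g^2 - 3.3*g - 2.58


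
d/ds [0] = 0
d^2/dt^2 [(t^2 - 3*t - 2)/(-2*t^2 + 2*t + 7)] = 2*(8*t^3 - 18*t^2 + 102*t - 55)/(8*t^6 - 24*t^5 - 60*t^4 + 160*t^3 + 210*t^2 - 294*t - 343)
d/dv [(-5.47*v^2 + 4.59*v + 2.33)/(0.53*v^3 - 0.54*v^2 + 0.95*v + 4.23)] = (2.8991*v^4 - 4.8654*v^3 - 6.4226*v^2 - 43.7598*v + 17.2022)/(0.2809*v^6 - 0.5724*v^5 + 1.2986*v^4 + 3.4578*v^3 - 3.6659*v^2 + 8.037*v + 17.8929)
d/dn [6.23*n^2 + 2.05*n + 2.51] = 12.46*n + 2.05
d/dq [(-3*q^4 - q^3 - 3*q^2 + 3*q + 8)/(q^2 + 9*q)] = 2*(-3*q^5 - 41*q^4 - 9*q^3 - 15*q^2 - 8*q - 36)/(q^2*(q^2 + 18*q + 81))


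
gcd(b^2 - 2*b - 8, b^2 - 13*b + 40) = 1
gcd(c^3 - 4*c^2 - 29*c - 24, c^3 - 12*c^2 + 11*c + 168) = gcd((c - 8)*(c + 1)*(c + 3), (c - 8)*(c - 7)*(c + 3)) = c^2 - 5*c - 24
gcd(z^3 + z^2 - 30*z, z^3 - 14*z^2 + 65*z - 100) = z - 5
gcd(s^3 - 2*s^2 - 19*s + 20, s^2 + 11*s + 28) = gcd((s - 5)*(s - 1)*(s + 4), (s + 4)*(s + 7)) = s + 4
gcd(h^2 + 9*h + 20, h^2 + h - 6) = 1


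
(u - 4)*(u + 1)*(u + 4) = u^3 + u^2 - 16*u - 16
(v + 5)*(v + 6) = v^2 + 11*v + 30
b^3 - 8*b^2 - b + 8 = (b - 8)*(b - 1)*(b + 1)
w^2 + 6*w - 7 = (w - 1)*(w + 7)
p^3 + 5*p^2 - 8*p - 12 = (p - 2)*(p + 1)*(p + 6)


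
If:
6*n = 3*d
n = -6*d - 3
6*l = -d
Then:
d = -6/13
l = 1/13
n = -3/13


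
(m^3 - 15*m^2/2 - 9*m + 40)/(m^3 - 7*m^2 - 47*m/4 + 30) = 2*(m - 2)/(2*m - 3)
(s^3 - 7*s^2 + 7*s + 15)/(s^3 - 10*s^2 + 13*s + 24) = (s - 5)/(s - 8)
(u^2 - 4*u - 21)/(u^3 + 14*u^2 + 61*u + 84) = (u - 7)/(u^2 + 11*u + 28)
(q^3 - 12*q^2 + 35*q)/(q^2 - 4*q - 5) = q*(q - 7)/(q + 1)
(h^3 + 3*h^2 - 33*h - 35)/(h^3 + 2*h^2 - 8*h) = (h^3 + 3*h^2 - 33*h - 35)/(h*(h^2 + 2*h - 8))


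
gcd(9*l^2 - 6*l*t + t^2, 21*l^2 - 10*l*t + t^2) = -3*l + t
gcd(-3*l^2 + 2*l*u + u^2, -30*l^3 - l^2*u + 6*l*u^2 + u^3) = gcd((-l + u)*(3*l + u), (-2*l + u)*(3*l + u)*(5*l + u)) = 3*l + u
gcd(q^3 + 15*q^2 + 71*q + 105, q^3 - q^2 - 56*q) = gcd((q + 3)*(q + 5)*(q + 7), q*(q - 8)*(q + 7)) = q + 7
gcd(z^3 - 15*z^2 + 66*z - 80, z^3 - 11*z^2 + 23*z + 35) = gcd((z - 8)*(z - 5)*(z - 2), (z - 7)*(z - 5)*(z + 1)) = z - 5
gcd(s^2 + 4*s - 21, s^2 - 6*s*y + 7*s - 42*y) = s + 7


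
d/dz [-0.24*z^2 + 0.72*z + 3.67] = 0.72 - 0.48*z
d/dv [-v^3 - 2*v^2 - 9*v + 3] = -3*v^2 - 4*v - 9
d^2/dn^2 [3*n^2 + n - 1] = 6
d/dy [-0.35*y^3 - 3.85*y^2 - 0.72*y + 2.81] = -1.05*y^2 - 7.7*y - 0.72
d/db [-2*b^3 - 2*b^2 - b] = -6*b^2 - 4*b - 1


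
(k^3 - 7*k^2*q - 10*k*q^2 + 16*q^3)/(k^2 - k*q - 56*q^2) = (k^2 + k*q - 2*q^2)/(k + 7*q)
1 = 1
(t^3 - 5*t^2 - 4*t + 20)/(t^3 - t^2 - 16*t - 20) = (t - 2)/(t + 2)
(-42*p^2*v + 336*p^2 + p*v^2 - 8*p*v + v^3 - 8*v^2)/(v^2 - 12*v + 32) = (-42*p^2 + p*v + v^2)/(v - 4)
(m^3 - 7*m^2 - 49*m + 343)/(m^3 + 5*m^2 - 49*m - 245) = (m - 7)/(m + 5)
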